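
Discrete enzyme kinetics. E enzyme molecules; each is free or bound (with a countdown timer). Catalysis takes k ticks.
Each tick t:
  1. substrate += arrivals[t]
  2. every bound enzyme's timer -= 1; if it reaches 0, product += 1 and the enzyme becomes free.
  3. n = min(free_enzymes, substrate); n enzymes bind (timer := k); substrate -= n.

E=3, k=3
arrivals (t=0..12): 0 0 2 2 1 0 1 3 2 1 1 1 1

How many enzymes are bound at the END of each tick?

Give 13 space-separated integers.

t=0: arr=0 -> substrate=0 bound=0 product=0
t=1: arr=0 -> substrate=0 bound=0 product=0
t=2: arr=2 -> substrate=0 bound=2 product=0
t=3: arr=2 -> substrate=1 bound=3 product=0
t=4: arr=1 -> substrate=2 bound=3 product=0
t=5: arr=0 -> substrate=0 bound=3 product=2
t=6: arr=1 -> substrate=0 bound=3 product=3
t=7: arr=3 -> substrate=3 bound=3 product=3
t=8: arr=2 -> substrate=3 bound=3 product=5
t=9: arr=1 -> substrate=3 bound=3 product=6
t=10: arr=1 -> substrate=4 bound=3 product=6
t=11: arr=1 -> substrate=3 bound=3 product=8
t=12: arr=1 -> substrate=3 bound=3 product=9

Answer: 0 0 2 3 3 3 3 3 3 3 3 3 3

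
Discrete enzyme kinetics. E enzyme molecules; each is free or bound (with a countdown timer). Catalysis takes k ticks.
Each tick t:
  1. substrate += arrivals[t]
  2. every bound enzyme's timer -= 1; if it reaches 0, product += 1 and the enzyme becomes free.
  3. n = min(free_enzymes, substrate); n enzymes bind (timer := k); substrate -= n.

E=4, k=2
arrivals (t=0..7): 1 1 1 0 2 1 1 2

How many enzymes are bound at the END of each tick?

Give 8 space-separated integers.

Answer: 1 2 2 1 2 3 2 3

Derivation:
t=0: arr=1 -> substrate=0 bound=1 product=0
t=1: arr=1 -> substrate=0 bound=2 product=0
t=2: arr=1 -> substrate=0 bound=2 product=1
t=3: arr=0 -> substrate=0 bound=1 product=2
t=4: arr=2 -> substrate=0 bound=2 product=3
t=5: arr=1 -> substrate=0 bound=3 product=3
t=6: arr=1 -> substrate=0 bound=2 product=5
t=7: arr=2 -> substrate=0 bound=3 product=6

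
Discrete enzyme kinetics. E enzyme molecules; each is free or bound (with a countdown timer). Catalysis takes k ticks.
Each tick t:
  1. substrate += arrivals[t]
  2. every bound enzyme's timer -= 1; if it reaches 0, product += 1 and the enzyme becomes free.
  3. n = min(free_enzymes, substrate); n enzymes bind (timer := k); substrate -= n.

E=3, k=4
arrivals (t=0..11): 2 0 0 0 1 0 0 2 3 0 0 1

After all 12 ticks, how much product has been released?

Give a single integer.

Answer: 5

Derivation:
t=0: arr=2 -> substrate=0 bound=2 product=0
t=1: arr=0 -> substrate=0 bound=2 product=0
t=2: arr=0 -> substrate=0 bound=2 product=0
t=3: arr=0 -> substrate=0 bound=2 product=0
t=4: arr=1 -> substrate=0 bound=1 product=2
t=5: arr=0 -> substrate=0 bound=1 product=2
t=6: arr=0 -> substrate=0 bound=1 product=2
t=7: arr=2 -> substrate=0 bound=3 product=2
t=8: arr=3 -> substrate=2 bound=3 product=3
t=9: arr=0 -> substrate=2 bound=3 product=3
t=10: arr=0 -> substrate=2 bound=3 product=3
t=11: arr=1 -> substrate=1 bound=3 product=5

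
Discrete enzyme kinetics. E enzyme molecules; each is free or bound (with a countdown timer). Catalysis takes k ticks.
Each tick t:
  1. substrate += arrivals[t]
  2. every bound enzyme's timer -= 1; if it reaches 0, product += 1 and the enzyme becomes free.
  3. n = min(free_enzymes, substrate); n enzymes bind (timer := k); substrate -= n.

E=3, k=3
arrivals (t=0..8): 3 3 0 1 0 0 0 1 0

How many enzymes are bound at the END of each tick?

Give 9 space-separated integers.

Answer: 3 3 3 3 3 3 1 2 2

Derivation:
t=0: arr=3 -> substrate=0 bound=3 product=0
t=1: arr=3 -> substrate=3 bound=3 product=0
t=2: arr=0 -> substrate=3 bound=3 product=0
t=3: arr=1 -> substrate=1 bound=3 product=3
t=4: arr=0 -> substrate=1 bound=3 product=3
t=5: arr=0 -> substrate=1 bound=3 product=3
t=6: arr=0 -> substrate=0 bound=1 product=6
t=7: arr=1 -> substrate=0 bound=2 product=6
t=8: arr=0 -> substrate=0 bound=2 product=6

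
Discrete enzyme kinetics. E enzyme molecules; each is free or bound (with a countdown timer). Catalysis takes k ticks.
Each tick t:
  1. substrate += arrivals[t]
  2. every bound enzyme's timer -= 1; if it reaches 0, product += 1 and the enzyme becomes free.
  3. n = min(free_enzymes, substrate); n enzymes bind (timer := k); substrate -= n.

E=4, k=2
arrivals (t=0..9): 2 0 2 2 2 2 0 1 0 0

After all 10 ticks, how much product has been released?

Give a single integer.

t=0: arr=2 -> substrate=0 bound=2 product=0
t=1: arr=0 -> substrate=0 bound=2 product=0
t=2: arr=2 -> substrate=0 bound=2 product=2
t=3: arr=2 -> substrate=0 bound=4 product=2
t=4: arr=2 -> substrate=0 bound=4 product=4
t=5: arr=2 -> substrate=0 bound=4 product=6
t=6: arr=0 -> substrate=0 bound=2 product=8
t=7: arr=1 -> substrate=0 bound=1 product=10
t=8: arr=0 -> substrate=0 bound=1 product=10
t=9: arr=0 -> substrate=0 bound=0 product=11

Answer: 11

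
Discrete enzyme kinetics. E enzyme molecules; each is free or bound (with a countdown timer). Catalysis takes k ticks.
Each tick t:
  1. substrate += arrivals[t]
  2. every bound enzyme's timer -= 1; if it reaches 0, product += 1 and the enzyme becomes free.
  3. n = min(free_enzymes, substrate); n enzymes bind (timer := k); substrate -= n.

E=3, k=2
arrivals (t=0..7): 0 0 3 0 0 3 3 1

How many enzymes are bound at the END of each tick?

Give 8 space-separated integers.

Answer: 0 0 3 3 0 3 3 3

Derivation:
t=0: arr=0 -> substrate=0 bound=0 product=0
t=1: arr=0 -> substrate=0 bound=0 product=0
t=2: arr=3 -> substrate=0 bound=3 product=0
t=3: arr=0 -> substrate=0 bound=3 product=0
t=4: arr=0 -> substrate=0 bound=0 product=3
t=5: arr=3 -> substrate=0 bound=3 product=3
t=6: arr=3 -> substrate=3 bound=3 product=3
t=7: arr=1 -> substrate=1 bound=3 product=6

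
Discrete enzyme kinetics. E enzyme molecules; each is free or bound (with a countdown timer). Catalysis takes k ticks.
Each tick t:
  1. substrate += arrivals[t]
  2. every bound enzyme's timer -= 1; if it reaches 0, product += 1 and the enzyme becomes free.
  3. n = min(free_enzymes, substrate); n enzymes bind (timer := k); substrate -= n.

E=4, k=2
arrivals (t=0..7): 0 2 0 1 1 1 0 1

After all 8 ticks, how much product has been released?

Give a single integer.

t=0: arr=0 -> substrate=0 bound=0 product=0
t=1: arr=2 -> substrate=0 bound=2 product=0
t=2: arr=0 -> substrate=0 bound=2 product=0
t=3: arr=1 -> substrate=0 bound=1 product=2
t=4: arr=1 -> substrate=0 bound=2 product=2
t=5: arr=1 -> substrate=0 bound=2 product=3
t=6: arr=0 -> substrate=0 bound=1 product=4
t=7: arr=1 -> substrate=0 bound=1 product=5

Answer: 5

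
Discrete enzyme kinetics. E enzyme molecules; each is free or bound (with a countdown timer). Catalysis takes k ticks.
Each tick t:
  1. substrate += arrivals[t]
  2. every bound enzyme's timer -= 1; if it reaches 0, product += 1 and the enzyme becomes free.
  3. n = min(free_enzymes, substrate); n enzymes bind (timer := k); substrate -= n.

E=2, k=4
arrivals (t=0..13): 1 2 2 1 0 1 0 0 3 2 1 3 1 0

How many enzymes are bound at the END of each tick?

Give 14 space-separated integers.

Answer: 1 2 2 2 2 2 2 2 2 2 2 2 2 2

Derivation:
t=0: arr=1 -> substrate=0 bound=1 product=0
t=1: arr=2 -> substrate=1 bound=2 product=0
t=2: arr=2 -> substrate=3 bound=2 product=0
t=3: arr=1 -> substrate=4 bound=2 product=0
t=4: arr=0 -> substrate=3 bound=2 product=1
t=5: arr=1 -> substrate=3 bound=2 product=2
t=6: arr=0 -> substrate=3 bound=2 product=2
t=7: arr=0 -> substrate=3 bound=2 product=2
t=8: arr=3 -> substrate=5 bound=2 product=3
t=9: arr=2 -> substrate=6 bound=2 product=4
t=10: arr=1 -> substrate=7 bound=2 product=4
t=11: arr=3 -> substrate=10 bound=2 product=4
t=12: arr=1 -> substrate=10 bound=2 product=5
t=13: arr=0 -> substrate=9 bound=2 product=6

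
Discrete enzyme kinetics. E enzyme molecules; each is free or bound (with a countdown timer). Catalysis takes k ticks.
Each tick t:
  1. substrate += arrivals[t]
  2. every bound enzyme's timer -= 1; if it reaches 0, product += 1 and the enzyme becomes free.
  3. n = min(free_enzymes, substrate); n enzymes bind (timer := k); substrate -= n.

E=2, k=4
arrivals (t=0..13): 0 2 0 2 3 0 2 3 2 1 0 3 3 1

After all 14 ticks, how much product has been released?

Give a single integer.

Answer: 6

Derivation:
t=0: arr=0 -> substrate=0 bound=0 product=0
t=1: arr=2 -> substrate=0 bound=2 product=0
t=2: arr=0 -> substrate=0 bound=2 product=0
t=3: arr=2 -> substrate=2 bound=2 product=0
t=4: arr=3 -> substrate=5 bound=2 product=0
t=5: arr=0 -> substrate=3 bound=2 product=2
t=6: arr=2 -> substrate=5 bound=2 product=2
t=7: arr=3 -> substrate=8 bound=2 product=2
t=8: arr=2 -> substrate=10 bound=2 product=2
t=9: arr=1 -> substrate=9 bound=2 product=4
t=10: arr=0 -> substrate=9 bound=2 product=4
t=11: arr=3 -> substrate=12 bound=2 product=4
t=12: arr=3 -> substrate=15 bound=2 product=4
t=13: arr=1 -> substrate=14 bound=2 product=6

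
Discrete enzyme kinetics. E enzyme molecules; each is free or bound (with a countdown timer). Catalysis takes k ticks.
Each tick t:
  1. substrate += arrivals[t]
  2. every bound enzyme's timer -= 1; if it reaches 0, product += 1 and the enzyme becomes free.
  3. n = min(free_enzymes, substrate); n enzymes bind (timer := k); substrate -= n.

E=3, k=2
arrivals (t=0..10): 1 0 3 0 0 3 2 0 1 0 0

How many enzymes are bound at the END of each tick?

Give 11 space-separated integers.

t=0: arr=1 -> substrate=0 bound=1 product=0
t=1: arr=0 -> substrate=0 bound=1 product=0
t=2: arr=3 -> substrate=0 bound=3 product=1
t=3: arr=0 -> substrate=0 bound=3 product=1
t=4: arr=0 -> substrate=0 bound=0 product=4
t=5: arr=3 -> substrate=0 bound=3 product=4
t=6: arr=2 -> substrate=2 bound=3 product=4
t=7: arr=0 -> substrate=0 bound=2 product=7
t=8: arr=1 -> substrate=0 bound=3 product=7
t=9: arr=0 -> substrate=0 bound=1 product=9
t=10: arr=0 -> substrate=0 bound=0 product=10

Answer: 1 1 3 3 0 3 3 2 3 1 0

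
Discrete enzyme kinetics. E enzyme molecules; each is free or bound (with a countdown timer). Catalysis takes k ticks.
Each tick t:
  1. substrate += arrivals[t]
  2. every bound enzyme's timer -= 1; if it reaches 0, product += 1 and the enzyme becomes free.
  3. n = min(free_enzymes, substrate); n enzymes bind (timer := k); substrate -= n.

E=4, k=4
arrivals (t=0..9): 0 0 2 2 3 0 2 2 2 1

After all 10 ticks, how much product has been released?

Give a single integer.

Answer: 4

Derivation:
t=0: arr=0 -> substrate=0 bound=0 product=0
t=1: arr=0 -> substrate=0 bound=0 product=0
t=2: arr=2 -> substrate=0 bound=2 product=0
t=3: arr=2 -> substrate=0 bound=4 product=0
t=4: arr=3 -> substrate=3 bound=4 product=0
t=5: arr=0 -> substrate=3 bound=4 product=0
t=6: arr=2 -> substrate=3 bound=4 product=2
t=7: arr=2 -> substrate=3 bound=4 product=4
t=8: arr=2 -> substrate=5 bound=4 product=4
t=9: arr=1 -> substrate=6 bound=4 product=4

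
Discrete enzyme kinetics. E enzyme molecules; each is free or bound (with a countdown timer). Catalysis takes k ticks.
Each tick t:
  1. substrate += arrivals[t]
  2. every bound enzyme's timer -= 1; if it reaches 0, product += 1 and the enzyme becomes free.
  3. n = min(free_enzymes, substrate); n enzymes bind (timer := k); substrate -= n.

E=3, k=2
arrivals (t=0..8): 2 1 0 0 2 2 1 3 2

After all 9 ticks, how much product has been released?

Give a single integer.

Answer: 8

Derivation:
t=0: arr=2 -> substrate=0 bound=2 product=0
t=1: arr=1 -> substrate=0 bound=3 product=0
t=2: arr=0 -> substrate=0 bound=1 product=2
t=3: arr=0 -> substrate=0 bound=0 product=3
t=4: arr=2 -> substrate=0 bound=2 product=3
t=5: arr=2 -> substrate=1 bound=3 product=3
t=6: arr=1 -> substrate=0 bound=3 product=5
t=7: arr=3 -> substrate=2 bound=3 product=6
t=8: arr=2 -> substrate=2 bound=3 product=8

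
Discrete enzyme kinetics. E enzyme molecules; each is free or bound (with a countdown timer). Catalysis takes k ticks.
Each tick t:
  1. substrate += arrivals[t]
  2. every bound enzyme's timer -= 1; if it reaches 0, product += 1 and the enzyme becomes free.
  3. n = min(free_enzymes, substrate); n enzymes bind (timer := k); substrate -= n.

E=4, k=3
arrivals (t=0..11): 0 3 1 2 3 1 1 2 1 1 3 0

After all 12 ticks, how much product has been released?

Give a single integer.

t=0: arr=0 -> substrate=0 bound=0 product=0
t=1: arr=3 -> substrate=0 bound=3 product=0
t=2: arr=1 -> substrate=0 bound=4 product=0
t=3: arr=2 -> substrate=2 bound=4 product=0
t=4: arr=3 -> substrate=2 bound=4 product=3
t=5: arr=1 -> substrate=2 bound=4 product=4
t=6: arr=1 -> substrate=3 bound=4 product=4
t=7: arr=2 -> substrate=2 bound=4 product=7
t=8: arr=1 -> substrate=2 bound=4 product=8
t=9: arr=1 -> substrate=3 bound=4 product=8
t=10: arr=3 -> substrate=3 bound=4 product=11
t=11: arr=0 -> substrate=2 bound=4 product=12

Answer: 12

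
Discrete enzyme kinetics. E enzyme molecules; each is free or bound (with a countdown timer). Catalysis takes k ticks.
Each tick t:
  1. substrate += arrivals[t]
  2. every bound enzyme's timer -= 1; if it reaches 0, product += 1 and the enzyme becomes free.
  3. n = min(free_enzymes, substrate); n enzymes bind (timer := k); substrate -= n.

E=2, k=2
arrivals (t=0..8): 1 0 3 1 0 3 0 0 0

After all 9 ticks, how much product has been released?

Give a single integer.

t=0: arr=1 -> substrate=0 bound=1 product=0
t=1: arr=0 -> substrate=0 bound=1 product=0
t=2: arr=3 -> substrate=1 bound=2 product=1
t=3: arr=1 -> substrate=2 bound=2 product=1
t=4: arr=0 -> substrate=0 bound=2 product=3
t=5: arr=3 -> substrate=3 bound=2 product=3
t=6: arr=0 -> substrate=1 bound=2 product=5
t=7: arr=0 -> substrate=1 bound=2 product=5
t=8: arr=0 -> substrate=0 bound=1 product=7

Answer: 7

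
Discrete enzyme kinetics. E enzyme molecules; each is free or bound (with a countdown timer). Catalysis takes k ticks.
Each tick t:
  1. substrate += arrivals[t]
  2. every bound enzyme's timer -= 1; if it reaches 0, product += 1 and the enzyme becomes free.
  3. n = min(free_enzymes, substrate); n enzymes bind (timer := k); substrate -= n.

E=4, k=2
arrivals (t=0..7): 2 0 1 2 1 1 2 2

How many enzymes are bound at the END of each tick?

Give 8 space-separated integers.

Answer: 2 2 1 3 3 2 3 4

Derivation:
t=0: arr=2 -> substrate=0 bound=2 product=0
t=1: arr=0 -> substrate=0 bound=2 product=0
t=2: arr=1 -> substrate=0 bound=1 product=2
t=3: arr=2 -> substrate=0 bound=3 product=2
t=4: arr=1 -> substrate=0 bound=3 product=3
t=5: arr=1 -> substrate=0 bound=2 product=5
t=6: arr=2 -> substrate=0 bound=3 product=6
t=7: arr=2 -> substrate=0 bound=4 product=7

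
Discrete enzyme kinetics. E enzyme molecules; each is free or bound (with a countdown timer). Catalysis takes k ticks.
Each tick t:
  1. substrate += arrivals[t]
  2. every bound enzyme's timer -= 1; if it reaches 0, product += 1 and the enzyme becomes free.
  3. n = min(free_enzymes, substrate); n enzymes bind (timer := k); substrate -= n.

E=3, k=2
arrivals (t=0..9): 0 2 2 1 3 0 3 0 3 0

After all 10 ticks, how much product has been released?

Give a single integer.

Answer: 11

Derivation:
t=0: arr=0 -> substrate=0 bound=0 product=0
t=1: arr=2 -> substrate=0 bound=2 product=0
t=2: arr=2 -> substrate=1 bound=3 product=0
t=3: arr=1 -> substrate=0 bound=3 product=2
t=4: arr=3 -> substrate=2 bound=3 product=3
t=5: arr=0 -> substrate=0 bound=3 product=5
t=6: arr=3 -> substrate=2 bound=3 product=6
t=7: arr=0 -> substrate=0 bound=3 product=8
t=8: arr=3 -> substrate=2 bound=3 product=9
t=9: arr=0 -> substrate=0 bound=3 product=11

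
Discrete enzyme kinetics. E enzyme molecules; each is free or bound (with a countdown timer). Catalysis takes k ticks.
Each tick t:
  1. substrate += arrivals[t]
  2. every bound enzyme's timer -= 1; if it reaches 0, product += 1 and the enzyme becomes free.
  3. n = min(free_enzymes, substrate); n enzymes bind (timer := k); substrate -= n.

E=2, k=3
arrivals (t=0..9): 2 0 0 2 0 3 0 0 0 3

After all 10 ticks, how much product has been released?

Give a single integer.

Answer: 6

Derivation:
t=0: arr=2 -> substrate=0 bound=2 product=0
t=1: arr=0 -> substrate=0 bound=2 product=0
t=2: arr=0 -> substrate=0 bound=2 product=0
t=3: arr=2 -> substrate=0 bound=2 product=2
t=4: arr=0 -> substrate=0 bound=2 product=2
t=5: arr=3 -> substrate=3 bound=2 product=2
t=6: arr=0 -> substrate=1 bound=2 product=4
t=7: arr=0 -> substrate=1 bound=2 product=4
t=8: arr=0 -> substrate=1 bound=2 product=4
t=9: arr=3 -> substrate=2 bound=2 product=6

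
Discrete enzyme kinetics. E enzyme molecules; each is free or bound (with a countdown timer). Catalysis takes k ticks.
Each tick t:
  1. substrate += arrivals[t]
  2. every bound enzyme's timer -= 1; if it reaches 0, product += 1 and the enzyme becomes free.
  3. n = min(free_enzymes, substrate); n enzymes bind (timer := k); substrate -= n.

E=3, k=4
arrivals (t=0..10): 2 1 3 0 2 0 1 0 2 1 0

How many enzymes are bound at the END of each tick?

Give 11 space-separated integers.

Answer: 2 3 3 3 3 3 3 3 3 3 3

Derivation:
t=0: arr=2 -> substrate=0 bound=2 product=0
t=1: arr=1 -> substrate=0 bound=3 product=0
t=2: arr=3 -> substrate=3 bound=3 product=0
t=3: arr=0 -> substrate=3 bound=3 product=0
t=4: arr=2 -> substrate=3 bound=3 product=2
t=5: arr=0 -> substrate=2 bound=3 product=3
t=6: arr=1 -> substrate=3 bound=3 product=3
t=7: arr=0 -> substrate=3 bound=3 product=3
t=8: arr=2 -> substrate=3 bound=3 product=5
t=9: arr=1 -> substrate=3 bound=3 product=6
t=10: arr=0 -> substrate=3 bound=3 product=6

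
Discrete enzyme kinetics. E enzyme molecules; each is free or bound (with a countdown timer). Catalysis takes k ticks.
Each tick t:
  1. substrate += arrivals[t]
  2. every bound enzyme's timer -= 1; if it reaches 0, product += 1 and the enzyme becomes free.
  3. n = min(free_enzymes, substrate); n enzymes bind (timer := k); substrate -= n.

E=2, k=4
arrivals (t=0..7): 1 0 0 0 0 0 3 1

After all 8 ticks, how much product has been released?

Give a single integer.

t=0: arr=1 -> substrate=0 bound=1 product=0
t=1: arr=0 -> substrate=0 bound=1 product=0
t=2: arr=0 -> substrate=0 bound=1 product=0
t=3: arr=0 -> substrate=0 bound=1 product=0
t=4: arr=0 -> substrate=0 bound=0 product=1
t=5: arr=0 -> substrate=0 bound=0 product=1
t=6: arr=3 -> substrate=1 bound=2 product=1
t=7: arr=1 -> substrate=2 bound=2 product=1

Answer: 1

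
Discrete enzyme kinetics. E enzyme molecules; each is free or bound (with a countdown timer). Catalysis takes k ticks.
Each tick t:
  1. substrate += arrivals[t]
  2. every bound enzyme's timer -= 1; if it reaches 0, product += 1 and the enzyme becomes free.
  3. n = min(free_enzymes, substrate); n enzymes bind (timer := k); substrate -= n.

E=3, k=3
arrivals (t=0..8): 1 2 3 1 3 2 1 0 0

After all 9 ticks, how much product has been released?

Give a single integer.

Answer: 6

Derivation:
t=0: arr=1 -> substrate=0 bound=1 product=0
t=1: arr=2 -> substrate=0 bound=3 product=0
t=2: arr=3 -> substrate=3 bound=3 product=0
t=3: arr=1 -> substrate=3 bound=3 product=1
t=4: arr=3 -> substrate=4 bound=3 product=3
t=5: arr=2 -> substrate=6 bound=3 product=3
t=6: arr=1 -> substrate=6 bound=3 product=4
t=7: arr=0 -> substrate=4 bound=3 product=6
t=8: arr=0 -> substrate=4 bound=3 product=6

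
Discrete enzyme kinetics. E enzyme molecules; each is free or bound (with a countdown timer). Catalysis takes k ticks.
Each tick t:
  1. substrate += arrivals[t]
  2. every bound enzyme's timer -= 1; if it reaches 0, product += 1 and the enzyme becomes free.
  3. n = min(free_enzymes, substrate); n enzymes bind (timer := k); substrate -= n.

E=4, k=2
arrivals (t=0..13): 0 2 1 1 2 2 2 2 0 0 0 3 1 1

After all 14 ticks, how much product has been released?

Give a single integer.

t=0: arr=0 -> substrate=0 bound=0 product=0
t=1: arr=2 -> substrate=0 bound=2 product=0
t=2: arr=1 -> substrate=0 bound=3 product=0
t=3: arr=1 -> substrate=0 bound=2 product=2
t=4: arr=2 -> substrate=0 bound=3 product=3
t=5: arr=2 -> substrate=0 bound=4 product=4
t=6: arr=2 -> substrate=0 bound=4 product=6
t=7: arr=2 -> substrate=0 bound=4 product=8
t=8: arr=0 -> substrate=0 bound=2 product=10
t=9: arr=0 -> substrate=0 bound=0 product=12
t=10: arr=0 -> substrate=0 bound=0 product=12
t=11: arr=3 -> substrate=0 bound=3 product=12
t=12: arr=1 -> substrate=0 bound=4 product=12
t=13: arr=1 -> substrate=0 bound=2 product=15

Answer: 15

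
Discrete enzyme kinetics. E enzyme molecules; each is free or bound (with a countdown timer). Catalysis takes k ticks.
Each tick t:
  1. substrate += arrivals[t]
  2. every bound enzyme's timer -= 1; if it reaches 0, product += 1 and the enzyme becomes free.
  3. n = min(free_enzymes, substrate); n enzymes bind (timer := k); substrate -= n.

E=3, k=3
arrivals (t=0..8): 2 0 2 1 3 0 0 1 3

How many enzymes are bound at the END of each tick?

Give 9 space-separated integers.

t=0: arr=2 -> substrate=0 bound=2 product=0
t=1: arr=0 -> substrate=0 bound=2 product=0
t=2: arr=2 -> substrate=1 bound=3 product=0
t=3: arr=1 -> substrate=0 bound=3 product=2
t=4: arr=3 -> substrate=3 bound=3 product=2
t=5: arr=0 -> substrate=2 bound=3 product=3
t=6: arr=0 -> substrate=0 bound=3 product=5
t=7: arr=1 -> substrate=1 bound=3 product=5
t=8: arr=3 -> substrate=3 bound=3 product=6

Answer: 2 2 3 3 3 3 3 3 3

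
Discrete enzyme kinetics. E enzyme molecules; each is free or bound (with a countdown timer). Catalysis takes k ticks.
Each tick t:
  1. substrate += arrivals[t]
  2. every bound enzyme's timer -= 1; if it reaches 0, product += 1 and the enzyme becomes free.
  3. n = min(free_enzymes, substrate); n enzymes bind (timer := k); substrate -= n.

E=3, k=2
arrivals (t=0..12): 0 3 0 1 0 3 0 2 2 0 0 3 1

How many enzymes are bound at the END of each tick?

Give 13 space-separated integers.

t=0: arr=0 -> substrate=0 bound=0 product=0
t=1: arr=3 -> substrate=0 bound=3 product=0
t=2: arr=0 -> substrate=0 bound=3 product=0
t=3: arr=1 -> substrate=0 bound=1 product=3
t=4: arr=0 -> substrate=0 bound=1 product=3
t=5: arr=3 -> substrate=0 bound=3 product=4
t=6: arr=0 -> substrate=0 bound=3 product=4
t=7: arr=2 -> substrate=0 bound=2 product=7
t=8: arr=2 -> substrate=1 bound=3 product=7
t=9: arr=0 -> substrate=0 bound=2 product=9
t=10: arr=0 -> substrate=0 bound=1 product=10
t=11: arr=3 -> substrate=0 bound=3 product=11
t=12: arr=1 -> substrate=1 bound=3 product=11

Answer: 0 3 3 1 1 3 3 2 3 2 1 3 3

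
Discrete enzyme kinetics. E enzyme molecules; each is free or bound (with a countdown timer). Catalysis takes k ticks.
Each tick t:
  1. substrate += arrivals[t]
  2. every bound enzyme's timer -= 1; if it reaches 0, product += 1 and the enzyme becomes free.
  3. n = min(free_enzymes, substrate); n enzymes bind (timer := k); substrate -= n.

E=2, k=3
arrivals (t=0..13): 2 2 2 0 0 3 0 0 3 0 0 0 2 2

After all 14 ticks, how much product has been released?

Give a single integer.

Answer: 8

Derivation:
t=0: arr=2 -> substrate=0 bound=2 product=0
t=1: arr=2 -> substrate=2 bound=2 product=0
t=2: arr=2 -> substrate=4 bound=2 product=0
t=3: arr=0 -> substrate=2 bound=2 product=2
t=4: arr=0 -> substrate=2 bound=2 product=2
t=5: arr=3 -> substrate=5 bound=2 product=2
t=6: arr=0 -> substrate=3 bound=2 product=4
t=7: arr=0 -> substrate=3 bound=2 product=4
t=8: arr=3 -> substrate=6 bound=2 product=4
t=9: arr=0 -> substrate=4 bound=2 product=6
t=10: arr=0 -> substrate=4 bound=2 product=6
t=11: arr=0 -> substrate=4 bound=2 product=6
t=12: arr=2 -> substrate=4 bound=2 product=8
t=13: arr=2 -> substrate=6 bound=2 product=8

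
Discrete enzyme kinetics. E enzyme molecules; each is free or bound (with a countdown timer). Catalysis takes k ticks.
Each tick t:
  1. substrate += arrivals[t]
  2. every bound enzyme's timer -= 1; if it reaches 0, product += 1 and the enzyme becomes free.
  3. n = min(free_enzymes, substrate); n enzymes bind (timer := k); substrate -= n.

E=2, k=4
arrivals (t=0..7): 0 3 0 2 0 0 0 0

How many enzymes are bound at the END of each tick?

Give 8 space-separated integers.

Answer: 0 2 2 2 2 2 2 2

Derivation:
t=0: arr=0 -> substrate=0 bound=0 product=0
t=1: arr=3 -> substrate=1 bound=2 product=0
t=2: arr=0 -> substrate=1 bound=2 product=0
t=3: arr=2 -> substrate=3 bound=2 product=0
t=4: arr=0 -> substrate=3 bound=2 product=0
t=5: arr=0 -> substrate=1 bound=2 product=2
t=6: arr=0 -> substrate=1 bound=2 product=2
t=7: arr=0 -> substrate=1 bound=2 product=2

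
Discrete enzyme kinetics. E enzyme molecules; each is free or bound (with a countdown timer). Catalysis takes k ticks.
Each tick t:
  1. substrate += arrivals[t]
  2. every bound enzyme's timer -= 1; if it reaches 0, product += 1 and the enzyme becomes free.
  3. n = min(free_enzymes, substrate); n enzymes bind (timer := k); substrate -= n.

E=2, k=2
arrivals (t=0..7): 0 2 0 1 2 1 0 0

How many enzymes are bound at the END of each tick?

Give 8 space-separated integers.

Answer: 0 2 2 1 2 2 2 1

Derivation:
t=0: arr=0 -> substrate=0 bound=0 product=0
t=1: arr=2 -> substrate=0 bound=2 product=0
t=2: arr=0 -> substrate=0 bound=2 product=0
t=3: arr=1 -> substrate=0 bound=1 product=2
t=4: arr=2 -> substrate=1 bound=2 product=2
t=5: arr=1 -> substrate=1 bound=2 product=3
t=6: arr=0 -> substrate=0 bound=2 product=4
t=7: arr=0 -> substrate=0 bound=1 product=5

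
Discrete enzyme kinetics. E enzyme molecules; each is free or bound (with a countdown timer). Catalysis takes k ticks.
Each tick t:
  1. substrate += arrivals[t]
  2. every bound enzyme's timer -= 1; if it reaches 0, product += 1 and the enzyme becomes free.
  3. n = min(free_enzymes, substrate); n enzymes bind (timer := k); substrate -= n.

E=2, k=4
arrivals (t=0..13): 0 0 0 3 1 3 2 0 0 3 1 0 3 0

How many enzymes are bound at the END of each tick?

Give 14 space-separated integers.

t=0: arr=0 -> substrate=0 bound=0 product=0
t=1: arr=0 -> substrate=0 bound=0 product=0
t=2: arr=0 -> substrate=0 bound=0 product=0
t=3: arr=3 -> substrate=1 bound=2 product=0
t=4: arr=1 -> substrate=2 bound=2 product=0
t=5: arr=3 -> substrate=5 bound=2 product=0
t=6: arr=2 -> substrate=7 bound=2 product=0
t=7: arr=0 -> substrate=5 bound=2 product=2
t=8: arr=0 -> substrate=5 bound=2 product=2
t=9: arr=3 -> substrate=8 bound=2 product=2
t=10: arr=1 -> substrate=9 bound=2 product=2
t=11: arr=0 -> substrate=7 bound=2 product=4
t=12: arr=3 -> substrate=10 bound=2 product=4
t=13: arr=0 -> substrate=10 bound=2 product=4

Answer: 0 0 0 2 2 2 2 2 2 2 2 2 2 2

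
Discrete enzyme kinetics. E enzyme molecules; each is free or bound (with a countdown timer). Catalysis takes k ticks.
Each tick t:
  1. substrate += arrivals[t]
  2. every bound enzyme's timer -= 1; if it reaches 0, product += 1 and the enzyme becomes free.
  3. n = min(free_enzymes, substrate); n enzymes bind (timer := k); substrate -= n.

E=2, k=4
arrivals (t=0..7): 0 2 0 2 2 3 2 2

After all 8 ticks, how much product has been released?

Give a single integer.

t=0: arr=0 -> substrate=0 bound=0 product=0
t=1: arr=2 -> substrate=0 bound=2 product=0
t=2: arr=0 -> substrate=0 bound=2 product=0
t=3: arr=2 -> substrate=2 bound=2 product=0
t=4: arr=2 -> substrate=4 bound=2 product=0
t=5: arr=3 -> substrate=5 bound=2 product=2
t=6: arr=2 -> substrate=7 bound=2 product=2
t=7: arr=2 -> substrate=9 bound=2 product=2

Answer: 2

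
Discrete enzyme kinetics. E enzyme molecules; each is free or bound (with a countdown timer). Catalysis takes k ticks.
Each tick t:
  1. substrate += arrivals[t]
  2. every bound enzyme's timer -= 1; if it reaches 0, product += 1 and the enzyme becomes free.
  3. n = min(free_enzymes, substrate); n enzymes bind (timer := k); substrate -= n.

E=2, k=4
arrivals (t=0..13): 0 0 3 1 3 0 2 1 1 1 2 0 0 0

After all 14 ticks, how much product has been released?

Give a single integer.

t=0: arr=0 -> substrate=0 bound=0 product=0
t=1: arr=0 -> substrate=0 bound=0 product=0
t=2: arr=3 -> substrate=1 bound=2 product=0
t=3: arr=1 -> substrate=2 bound=2 product=0
t=4: arr=3 -> substrate=5 bound=2 product=0
t=5: arr=0 -> substrate=5 bound=2 product=0
t=6: arr=2 -> substrate=5 bound=2 product=2
t=7: arr=1 -> substrate=6 bound=2 product=2
t=8: arr=1 -> substrate=7 bound=2 product=2
t=9: arr=1 -> substrate=8 bound=2 product=2
t=10: arr=2 -> substrate=8 bound=2 product=4
t=11: arr=0 -> substrate=8 bound=2 product=4
t=12: arr=0 -> substrate=8 bound=2 product=4
t=13: arr=0 -> substrate=8 bound=2 product=4

Answer: 4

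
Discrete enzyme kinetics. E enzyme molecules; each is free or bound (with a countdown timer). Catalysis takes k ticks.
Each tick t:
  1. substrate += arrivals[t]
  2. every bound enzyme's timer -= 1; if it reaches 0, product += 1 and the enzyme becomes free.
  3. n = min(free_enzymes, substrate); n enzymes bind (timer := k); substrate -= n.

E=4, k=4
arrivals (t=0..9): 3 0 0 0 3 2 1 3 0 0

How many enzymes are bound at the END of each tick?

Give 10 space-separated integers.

t=0: arr=3 -> substrate=0 bound=3 product=0
t=1: arr=0 -> substrate=0 bound=3 product=0
t=2: arr=0 -> substrate=0 bound=3 product=0
t=3: arr=0 -> substrate=0 bound=3 product=0
t=4: arr=3 -> substrate=0 bound=3 product=3
t=5: arr=2 -> substrate=1 bound=4 product=3
t=6: arr=1 -> substrate=2 bound=4 product=3
t=7: arr=3 -> substrate=5 bound=4 product=3
t=8: arr=0 -> substrate=2 bound=4 product=6
t=9: arr=0 -> substrate=1 bound=4 product=7

Answer: 3 3 3 3 3 4 4 4 4 4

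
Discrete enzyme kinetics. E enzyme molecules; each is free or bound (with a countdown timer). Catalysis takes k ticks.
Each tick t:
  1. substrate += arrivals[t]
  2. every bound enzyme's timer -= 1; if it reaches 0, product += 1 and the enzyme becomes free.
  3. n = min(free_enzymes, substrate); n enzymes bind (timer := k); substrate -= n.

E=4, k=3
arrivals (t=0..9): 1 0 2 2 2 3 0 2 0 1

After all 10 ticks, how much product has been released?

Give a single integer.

t=0: arr=1 -> substrate=0 bound=1 product=0
t=1: arr=0 -> substrate=0 bound=1 product=0
t=2: arr=2 -> substrate=0 bound=3 product=0
t=3: arr=2 -> substrate=0 bound=4 product=1
t=4: arr=2 -> substrate=2 bound=4 product=1
t=5: arr=3 -> substrate=3 bound=4 product=3
t=6: arr=0 -> substrate=1 bound=4 product=5
t=7: arr=2 -> substrate=3 bound=4 product=5
t=8: arr=0 -> substrate=1 bound=4 product=7
t=9: arr=1 -> substrate=0 bound=4 product=9

Answer: 9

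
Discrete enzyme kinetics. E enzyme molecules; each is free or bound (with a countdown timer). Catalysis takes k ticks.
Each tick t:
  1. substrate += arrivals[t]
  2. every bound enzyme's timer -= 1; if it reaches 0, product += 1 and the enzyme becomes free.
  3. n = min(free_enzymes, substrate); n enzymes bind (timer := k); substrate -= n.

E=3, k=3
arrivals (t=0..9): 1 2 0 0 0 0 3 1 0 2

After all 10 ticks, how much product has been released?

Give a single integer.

Answer: 6

Derivation:
t=0: arr=1 -> substrate=0 bound=1 product=0
t=1: arr=2 -> substrate=0 bound=3 product=0
t=2: arr=0 -> substrate=0 bound=3 product=0
t=3: arr=0 -> substrate=0 bound=2 product=1
t=4: arr=0 -> substrate=0 bound=0 product=3
t=5: arr=0 -> substrate=0 bound=0 product=3
t=6: arr=3 -> substrate=0 bound=3 product=3
t=7: arr=1 -> substrate=1 bound=3 product=3
t=8: arr=0 -> substrate=1 bound=3 product=3
t=9: arr=2 -> substrate=0 bound=3 product=6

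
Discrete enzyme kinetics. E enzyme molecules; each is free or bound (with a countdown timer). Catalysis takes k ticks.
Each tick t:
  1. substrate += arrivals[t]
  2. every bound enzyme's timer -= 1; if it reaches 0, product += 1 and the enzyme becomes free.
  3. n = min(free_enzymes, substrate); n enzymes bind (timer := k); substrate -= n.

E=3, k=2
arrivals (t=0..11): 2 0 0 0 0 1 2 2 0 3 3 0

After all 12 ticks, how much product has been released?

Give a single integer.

Answer: 9

Derivation:
t=0: arr=2 -> substrate=0 bound=2 product=0
t=1: arr=0 -> substrate=0 bound=2 product=0
t=2: arr=0 -> substrate=0 bound=0 product=2
t=3: arr=0 -> substrate=0 bound=0 product=2
t=4: arr=0 -> substrate=0 bound=0 product=2
t=5: arr=1 -> substrate=0 bound=1 product=2
t=6: arr=2 -> substrate=0 bound=3 product=2
t=7: arr=2 -> substrate=1 bound=3 product=3
t=8: arr=0 -> substrate=0 bound=2 product=5
t=9: arr=3 -> substrate=1 bound=3 product=6
t=10: arr=3 -> substrate=3 bound=3 product=7
t=11: arr=0 -> substrate=1 bound=3 product=9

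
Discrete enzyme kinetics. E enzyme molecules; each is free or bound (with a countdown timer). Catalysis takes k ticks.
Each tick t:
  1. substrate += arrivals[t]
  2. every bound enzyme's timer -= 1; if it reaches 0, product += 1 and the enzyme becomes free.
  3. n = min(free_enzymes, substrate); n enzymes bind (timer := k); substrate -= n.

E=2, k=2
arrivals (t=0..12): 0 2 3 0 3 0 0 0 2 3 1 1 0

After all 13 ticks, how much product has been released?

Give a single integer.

t=0: arr=0 -> substrate=0 bound=0 product=0
t=1: arr=2 -> substrate=0 bound=2 product=0
t=2: arr=3 -> substrate=3 bound=2 product=0
t=3: arr=0 -> substrate=1 bound=2 product=2
t=4: arr=3 -> substrate=4 bound=2 product=2
t=5: arr=0 -> substrate=2 bound=2 product=4
t=6: arr=0 -> substrate=2 bound=2 product=4
t=7: arr=0 -> substrate=0 bound=2 product=6
t=8: arr=2 -> substrate=2 bound=2 product=6
t=9: arr=3 -> substrate=3 bound=2 product=8
t=10: arr=1 -> substrate=4 bound=2 product=8
t=11: arr=1 -> substrate=3 bound=2 product=10
t=12: arr=0 -> substrate=3 bound=2 product=10

Answer: 10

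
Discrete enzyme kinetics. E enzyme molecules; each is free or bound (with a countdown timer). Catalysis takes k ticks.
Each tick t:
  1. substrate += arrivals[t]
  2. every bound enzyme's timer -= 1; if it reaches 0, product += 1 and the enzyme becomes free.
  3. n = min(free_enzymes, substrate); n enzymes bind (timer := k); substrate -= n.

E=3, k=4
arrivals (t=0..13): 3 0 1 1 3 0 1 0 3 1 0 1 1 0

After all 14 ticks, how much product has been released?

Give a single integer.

Answer: 9

Derivation:
t=0: arr=3 -> substrate=0 bound=3 product=0
t=1: arr=0 -> substrate=0 bound=3 product=0
t=2: arr=1 -> substrate=1 bound=3 product=0
t=3: arr=1 -> substrate=2 bound=3 product=0
t=4: arr=3 -> substrate=2 bound=3 product=3
t=5: arr=0 -> substrate=2 bound=3 product=3
t=6: arr=1 -> substrate=3 bound=3 product=3
t=7: arr=0 -> substrate=3 bound=3 product=3
t=8: arr=3 -> substrate=3 bound=3 product=6
t=9: arr=1 -> substrate=4 bound=3 product=6
t=10: arr=0 -> substrate=4 bound=3 product=6
t=11: arr=1 -> substrate=5 bound=3 product=6
t=12: arr=1 -> substrate=3 bound=3 product=9
t=13: arr=0 -> substrate=3 bound=3 product=9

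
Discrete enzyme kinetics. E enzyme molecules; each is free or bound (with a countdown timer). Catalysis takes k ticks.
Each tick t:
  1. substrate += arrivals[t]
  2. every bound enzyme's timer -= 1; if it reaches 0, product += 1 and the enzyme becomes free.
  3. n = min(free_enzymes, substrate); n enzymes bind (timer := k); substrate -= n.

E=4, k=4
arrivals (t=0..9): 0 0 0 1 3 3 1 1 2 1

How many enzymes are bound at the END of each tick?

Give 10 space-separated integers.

t=0: arr=0 -> substrate=0 bound=0 product=0
t=1: arr=0 -> substrate=0 bound=0 product=0
t=2: arr=0 -> substrate=0 bound=0 product=0
t=3: arr=1 -> substrate=0 bound=1 product=0
t=4: arr=3 -> substrate=0 bound=4 product=0
t=5: arr=3 -> substrate=3 bound=4 product=0
t=6: arr=1 -> substrate=4 bound=4 product=0
t=7: arr=1 -> substrate=4 bound=4 product=1
t=8: arr=2 -> substrate=3 bound=4 product=4
t=9: arr=1 -> substrate=4 bound=4 product=4

Answer: 0 0 0 1 4 4 4 4 4 4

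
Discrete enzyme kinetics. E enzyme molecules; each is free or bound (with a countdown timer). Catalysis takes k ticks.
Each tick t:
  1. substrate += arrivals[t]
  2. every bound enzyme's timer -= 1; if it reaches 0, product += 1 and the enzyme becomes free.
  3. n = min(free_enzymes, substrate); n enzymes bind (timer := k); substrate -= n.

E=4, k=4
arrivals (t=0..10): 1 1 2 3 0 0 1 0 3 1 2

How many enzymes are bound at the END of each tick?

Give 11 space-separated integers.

Answer: 1 2 4 4 4 4 4 4 4 4 4

Derivation:
t=0: arr=1 -> substrate=0 bound=1 product=0
t=1: arr=1 -> substrate=0 bound=2 product=0
t=2: arr=2 -> substrate=0 bound=4 product=0
t=3: arr=3 -> substrate=3 bound=4 product=0
t=4: arr=0 -> substrate=2 bound=4 product=1
t=5: arr=0 -> substrate=1 bound=4 product=2
t=6: arr=1 -> substrate=0 bound=4 product=4
t=7: arr=0 -> substrate=0 bound=4 product=4
t=8: arr=3 -> substrate=2 bound=4 product=5
t=9: arr=1 -> substrate=2 bound=4 product=6
t=10: arr=2 -> substrate=2 bound=4 product=8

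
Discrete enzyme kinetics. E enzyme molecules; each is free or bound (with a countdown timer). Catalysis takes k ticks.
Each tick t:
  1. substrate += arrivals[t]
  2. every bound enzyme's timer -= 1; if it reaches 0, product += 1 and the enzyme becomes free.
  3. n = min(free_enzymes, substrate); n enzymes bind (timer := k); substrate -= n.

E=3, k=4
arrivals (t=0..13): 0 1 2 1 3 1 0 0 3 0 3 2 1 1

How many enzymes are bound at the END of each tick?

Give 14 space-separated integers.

Answer: 0 1 3 3 3 3 3 3 3 3 3 3 3 3

Derivation:
t=0: arr=0 -> substrate=0 bound=0 product=0
t=1: arr=1 -> substrate=0 bound=1 product=0
t=2: arr=2 -> substrate=0 bound=3 product=0
t=3: arr=1 -> substrate=1 bound=3 product=0
t=4: arr=3 -> substrate=4 bound=3 product=0
t=5: arr=1 -> substrate=4 bound=3 product=1
t=6: arr=0 -> substrate=2 bound=3 product=3
t=7: arr=0 -> substrate=2 bound=3 product=3
t=8: arr=3 -> substrate=5 bound=3 product=3
t=9: arr=0 -> substrate=4 bound=3 product=4
t=10: arr=3 -> substrate=5 bound=3 product=6
t=11: arr=2 -> substrate=7 bound=3 product=6
t=12: arr=1 -> substrate=8 bound=3 product=6
t=13: arr=1 -> substrate=8 bound=3 product=7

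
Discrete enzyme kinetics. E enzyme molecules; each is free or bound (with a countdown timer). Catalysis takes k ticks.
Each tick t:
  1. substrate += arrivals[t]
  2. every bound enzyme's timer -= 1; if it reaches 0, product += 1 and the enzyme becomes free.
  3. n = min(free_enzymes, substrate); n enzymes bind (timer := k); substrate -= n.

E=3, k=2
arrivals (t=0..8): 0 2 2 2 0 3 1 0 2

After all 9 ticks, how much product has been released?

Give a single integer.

t=0: arr=0 -> substrate=0 bound=0 product=0
t=1: arr=2 -> substrate=0 bound=2 product=0
t=2: arr=2 -> substrate=1 bound=3 product=0
t=3: arr=2 -> substrate=1 bound=3 product=2
t=4: arr=0 -> substrate=0 bound=3 product=3
t=5: arr=3 -> substrate=1 bound=3 product=5
t=6: arr=1 -> substrate=1 bound=3 product=6
t=7: arr=0 -> substrate=0 bound=2 product=8
t=8: arr=2 -> substrate=0 bound=3 product=9

Answer: 9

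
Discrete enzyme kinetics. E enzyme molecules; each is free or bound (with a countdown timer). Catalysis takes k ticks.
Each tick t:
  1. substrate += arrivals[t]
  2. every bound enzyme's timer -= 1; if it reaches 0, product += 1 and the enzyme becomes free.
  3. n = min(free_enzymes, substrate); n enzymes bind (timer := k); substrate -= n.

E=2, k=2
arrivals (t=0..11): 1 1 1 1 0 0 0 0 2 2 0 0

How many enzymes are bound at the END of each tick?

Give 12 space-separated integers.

Answer: 1 2 2 2 1 0 0 0 2 2 2 2

Derivation:
t=0: arr=1 -> substrate=0 bound=1 product=0
t=1: arr=1 -> substrate=0 bound=2 product=0
t=2: arr=1 -> substrate=0 bound=2 product=1
t=3: arr=1 -> substrate=0 bound=2 product=2
t=4: arr=0 -> substrate=0 bound=1 product=3
t=5: arr=0 -> substrate=0 bound=0 product=4
t=6: arr=0 -> substrate=0 bound=0 product=4
t=7: arr=0 -> substrate=0 bound=0 product=4
t=8: arr=2 -> substrate=0 bound=2 product=4
t=9: arr=2 -> substrate=2 bound=2 product=4
t=10: arr=0 -> substrate=0 bound=2 product=6
t=11: arr=0 -> substrate=0 bound=2 product=6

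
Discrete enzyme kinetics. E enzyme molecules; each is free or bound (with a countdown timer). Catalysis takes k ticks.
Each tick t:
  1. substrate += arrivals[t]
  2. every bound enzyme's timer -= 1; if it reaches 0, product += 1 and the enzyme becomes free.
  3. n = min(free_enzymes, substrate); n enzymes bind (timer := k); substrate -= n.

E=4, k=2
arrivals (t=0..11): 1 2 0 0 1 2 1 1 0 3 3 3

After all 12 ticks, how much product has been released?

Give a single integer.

t=0: arr=1 -> substrate=0 bound=1 product=0
t=1: arr=2 -> substrate=0 bound=3 product=0
t=2: arr=0 -> substrate=0 bound=2 product=1
t=3: arr=0 -> substrate=0 bound=0 product=3
t=4: arr=1 -> substrate=0 bound=1 product=3
t=5: arr=2 -> substrate=0 bound=3 product=3
t=6: arr=1 -> substrate=0 bound=3 product=4
t=7: arr=1 -> substrate=0 bound=2 product=6
t=8: arr=0 -> substrate=0 bound=1 product=7
t=9: arr=3 -> substrate=0 bound=3 product=8
t=10: arr=3 -> substrate=2 bound=4 product=8
t=11: arr=3 -> substrate=2 bound=4 product=11

Answer: 11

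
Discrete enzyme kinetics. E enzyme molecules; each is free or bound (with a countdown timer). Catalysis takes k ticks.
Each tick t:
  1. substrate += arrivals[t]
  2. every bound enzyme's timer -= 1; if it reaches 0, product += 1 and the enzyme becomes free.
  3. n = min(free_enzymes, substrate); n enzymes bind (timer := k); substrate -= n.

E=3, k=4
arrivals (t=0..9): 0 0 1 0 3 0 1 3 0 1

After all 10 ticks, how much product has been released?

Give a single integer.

Answer: 3

Derivation:
t=0: arr=0 -> substrate=0 bound=0 product=0
t=1: arr=0 -> substrate=0 bound=0 product=0
t=2: arr=1 -> substrate=0 bound=1 product=0
t=3: arr=0 -> substrate=0 bound=1 product=0
t=4: arr=3 -> substrate=1 bound=3 product=0
t=5: arr=0 -> substrate=1 bound=3 product=0
t=6: arr=1 -> substrate=1 bound=3 product=1
t=7: arr=3 -> substrate=4 bound=3 product=1
t=8: arr=0 -> substrate=2 bound=3 product=3
t=9: arr=1 -> substrate=3 bound=3 product=3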